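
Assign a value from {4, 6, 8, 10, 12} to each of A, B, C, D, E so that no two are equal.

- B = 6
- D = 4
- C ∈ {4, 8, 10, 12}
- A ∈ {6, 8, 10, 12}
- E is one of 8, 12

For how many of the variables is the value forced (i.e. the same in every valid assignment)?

2

B's domain is down to {6}, so B = 6. Eliminate 6 elsewhere: A.
D's domain is down to {4}, so D = 4. Remove 4 from C.
Determined: B=6, D=4. The other variables each still have more than one consistent value. That makes 2.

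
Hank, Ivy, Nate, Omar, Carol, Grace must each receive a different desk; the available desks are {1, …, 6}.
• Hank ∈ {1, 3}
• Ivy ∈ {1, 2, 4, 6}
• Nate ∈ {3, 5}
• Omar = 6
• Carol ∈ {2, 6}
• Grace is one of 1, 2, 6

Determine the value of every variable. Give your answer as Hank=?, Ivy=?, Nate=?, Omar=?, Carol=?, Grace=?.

Omar has just one choice, so Omar = 6. Remove 6 from Ivy, Carol, Grace.
Carol has just one choice, so Carol = 2. Remove 2 from Ivy, Grace.
Grace must be 1 (only option left). So Hank, Ivy can't be 1.
Hank must be 3 (only option left). So Nate can't be 3.
That leaves Ivy = 4.
Nate must be 5 (only option left).

Hank=3, Ivy=4, Nate=5, Omar=6, Carol=2, Grace=1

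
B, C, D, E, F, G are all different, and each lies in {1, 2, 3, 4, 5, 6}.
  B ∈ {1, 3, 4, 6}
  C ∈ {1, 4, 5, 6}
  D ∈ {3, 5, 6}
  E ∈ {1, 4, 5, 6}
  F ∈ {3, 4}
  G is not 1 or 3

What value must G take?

The 6 variables together cover exactly {1, 2, 3, 4, 5, 6} — 6 values for 6 variables — and 2 appears only in G's list, so G = 2.

2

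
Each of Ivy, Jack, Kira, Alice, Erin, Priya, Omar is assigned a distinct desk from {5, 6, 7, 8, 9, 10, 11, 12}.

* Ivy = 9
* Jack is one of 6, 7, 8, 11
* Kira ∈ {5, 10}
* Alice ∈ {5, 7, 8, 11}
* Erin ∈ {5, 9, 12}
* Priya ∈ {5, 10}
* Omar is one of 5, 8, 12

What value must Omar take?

Ivy must be 9 (only option left). Strike 9 from Erin.
Kira and Priya between them cover only {5, 10} — a naked pair. Remove those values from Alice, Erin, Omar.
Erin must be 12 (only option left). Remove 12 from Omar.
So Omar = 8.

8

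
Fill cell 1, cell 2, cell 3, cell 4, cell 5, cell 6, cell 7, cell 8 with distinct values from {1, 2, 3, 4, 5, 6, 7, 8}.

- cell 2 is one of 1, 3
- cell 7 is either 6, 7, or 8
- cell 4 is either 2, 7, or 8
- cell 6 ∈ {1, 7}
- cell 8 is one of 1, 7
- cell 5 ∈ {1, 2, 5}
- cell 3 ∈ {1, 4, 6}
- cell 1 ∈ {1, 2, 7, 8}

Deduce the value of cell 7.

Among the 8 variables, 3 fits only cell 2 (and all 8 values in {1, 2, 3, 4, 5, 6, 7, 8} must be used), so cell 2 = 3.
The 7 still-open variables together cover exactly {1, 2, 4, 5, 6, 7, 8} — 7 values for 7 variables — and 4 appears only in cell 3's list, so cell 3 = 4.
Among the 6 still-open variables, 5 fits only cell 5 (and all 6 values in {1, 2, 5, 6, 7, 8} must be used), so cell 5 = 5.
The 5 still-open variables draw from only 5 values {1, 2, 6, 7, 8}, so each is used; only cell 7 can be 6, hence cell 7 = 6.

6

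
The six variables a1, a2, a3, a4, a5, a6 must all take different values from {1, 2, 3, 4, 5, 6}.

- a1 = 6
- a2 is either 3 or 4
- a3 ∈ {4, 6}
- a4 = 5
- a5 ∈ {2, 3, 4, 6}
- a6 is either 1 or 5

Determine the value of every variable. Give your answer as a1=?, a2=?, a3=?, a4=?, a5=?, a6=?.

a1 has just one choice, so a1 = 6. Remove 6 from a3, a5.
a3 has just one choice, so a3 = 4. Eliminate 4 elsewhere: a2, a5.
a4's domain is down to {5}, so a4 = 5. Strike 5 from a6.
a6's domain is down to {1}, so a6 = 1.
a2 has just one choice, so a2 = 3. Eliminate 3 elsewhere: a5.
That leaves a5 = 2.

a1=6, a2=3, a3=4, a4=5, a5=2, a6=1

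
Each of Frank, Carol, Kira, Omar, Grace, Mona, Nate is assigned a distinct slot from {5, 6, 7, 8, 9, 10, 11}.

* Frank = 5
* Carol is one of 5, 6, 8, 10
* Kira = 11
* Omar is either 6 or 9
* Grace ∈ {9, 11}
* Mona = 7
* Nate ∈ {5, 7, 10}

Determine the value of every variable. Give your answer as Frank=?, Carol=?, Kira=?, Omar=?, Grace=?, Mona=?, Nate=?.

Frank=5, Carol=8, Kira=11, Omar=6, Grace=9, Mona=7, Nate=10

Frank has just one choice, so Frank = 5. So Carol, Nate can't be 5.
Kira has just one choice, so Kira = 11. So Grace can't be 11.
Grace must be 9 (only option left). Eliminate 9 elsewhere: Omar.
Mona must be 7 (only option left). So Nate can't be 7.
That leaves Nate = 10. Strike 10 from Carol.
Omar has just one choice, so Omar = 6. Remove 6 from Carol.
Carol must be 8 (only option left).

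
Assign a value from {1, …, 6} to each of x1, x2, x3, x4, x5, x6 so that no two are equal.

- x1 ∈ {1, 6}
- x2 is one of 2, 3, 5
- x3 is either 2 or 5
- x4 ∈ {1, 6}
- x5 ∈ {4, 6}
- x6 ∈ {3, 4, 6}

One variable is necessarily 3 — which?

x6

The 2 variables x1 and x4 are confined to {1, 6}, which locks those values in; drop them from x5, x6.
x5 must be 4 (only option left). So x6 can't be 4.
So 3 goes to x6.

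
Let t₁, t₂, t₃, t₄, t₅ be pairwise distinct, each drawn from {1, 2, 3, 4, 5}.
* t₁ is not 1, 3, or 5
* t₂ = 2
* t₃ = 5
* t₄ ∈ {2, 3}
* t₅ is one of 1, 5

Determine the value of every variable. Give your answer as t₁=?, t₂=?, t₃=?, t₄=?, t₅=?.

t₂ has just one choice, so t₂ = 2. Strike 2 from t₁, t₄.
t₃'s domain is down to {5}, so t₃ = 5. So t₅ can't be 5.
That leaves t₄ = 3.
t₅ must be 1 (only option left).
That leaves t₁ = 4.

t₁=4, t₂=2, t₃=5, t₄=3, t₅=1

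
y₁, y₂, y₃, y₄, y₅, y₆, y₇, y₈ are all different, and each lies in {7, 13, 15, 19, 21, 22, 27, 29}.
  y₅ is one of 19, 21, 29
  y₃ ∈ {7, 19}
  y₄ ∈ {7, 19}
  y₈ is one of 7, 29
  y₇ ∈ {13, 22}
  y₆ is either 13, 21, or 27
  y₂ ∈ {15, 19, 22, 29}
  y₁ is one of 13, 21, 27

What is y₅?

The 8 variables draw from only 8 values {7, 13, 15, 19, 21, 22, 27, 29}, so each is used; only y₂ can be 15, hence y₂ = 15.
Among the 7 still-open variables, 22 fits only y₇ (and all 7 values in {7, 13, 19, 21, 22, 27, 29} must be used), so y₇ = 22.
y₃ and y₄ between them cover only {7, 19} — a naked pair. Remove those values from y₅, y₈.
y₈ must be 29 (only option left). So y₅ can't be 29.
So y₅ = 21.

21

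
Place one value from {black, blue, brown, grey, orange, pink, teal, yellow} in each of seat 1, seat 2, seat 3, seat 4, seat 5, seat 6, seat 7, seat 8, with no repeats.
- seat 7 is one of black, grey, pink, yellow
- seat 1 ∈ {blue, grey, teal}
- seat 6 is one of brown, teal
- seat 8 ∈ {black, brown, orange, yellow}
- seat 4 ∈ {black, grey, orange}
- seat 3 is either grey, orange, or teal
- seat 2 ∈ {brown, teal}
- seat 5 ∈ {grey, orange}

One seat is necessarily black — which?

The 8 variables together cover exactly {black, blue, brown, grey, orange, pink, teal, yellow} — 8 values for 8 variables — and blue appears only in seat 1's list, so seat 1 = blue.
The 7 still-open variables together cover exactly {black, brown, grey, orange, pink, teal, yellow} — 7 values for 7 variables — and pink appears only in seat 7's list, so seat 7 = pink.
The 6 still-open variables draw from only 6 values {black, brown, grey, orange, teal, yellow}, so each is used; only seat 8 can be yellow, hence seat 8 = yellow.
The 5 still-open variables together cover exactly {black, brown, grey, orange, teal} — 5 values for 5 variables — and black appears only in seat 4's list, so seat 4 = black.

seat 4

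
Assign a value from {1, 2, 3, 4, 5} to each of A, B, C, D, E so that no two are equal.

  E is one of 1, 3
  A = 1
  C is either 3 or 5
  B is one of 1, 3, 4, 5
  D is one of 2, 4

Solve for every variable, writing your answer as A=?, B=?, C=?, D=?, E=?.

A's domain is down to {1}, so A = 1. Remove 1 from B, E.
E must be 3 (only option left). Remove 3 from B, C.
C must be 5 (only option left). Eliminate 5 elsewhere: B.
That leaves B = 4. Strike 4 from D.
D's domain is down to {2}, so D = 2.

A=1, B=4, C=5, D=2, E=3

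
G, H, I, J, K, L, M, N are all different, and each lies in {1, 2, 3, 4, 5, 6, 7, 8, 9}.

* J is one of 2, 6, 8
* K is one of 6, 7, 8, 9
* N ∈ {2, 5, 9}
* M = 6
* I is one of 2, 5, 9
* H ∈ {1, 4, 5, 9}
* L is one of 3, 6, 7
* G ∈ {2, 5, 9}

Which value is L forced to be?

M has just one choice, so M = 6. Eliminate 6 elsewhere: J, K, L.
G, I, N share exactly the 3 values {2, 5, 9}; by pigeonhole those values go to them, so strike 2, 5, 9 from H, J, K.
J's domain is down to {8}, so J = 8. So K can't be 8.
That leaves K = 7. Strike 7 from L.
So L = 3.

3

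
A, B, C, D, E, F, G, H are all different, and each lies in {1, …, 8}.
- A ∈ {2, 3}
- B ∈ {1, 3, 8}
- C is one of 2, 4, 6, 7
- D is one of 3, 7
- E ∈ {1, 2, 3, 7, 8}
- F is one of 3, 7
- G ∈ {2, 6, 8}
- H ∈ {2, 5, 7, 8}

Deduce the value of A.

The 8 variables draw from only 8 values {1, 2, 3, 4, 5, 6, 7, 8}, so each is used; only C can be 4, hence C = 4.
Among the 7 still-open variables, 5 fits only H (and all 7 values in {1, 2, 3, 5, 6, 7, 8} must be used), so H = 5.
The 6 still-open variables together cover exactly {1, 2, 3, 6, 7, 8} — 6 values for 6 variables — and 6 appears only in G's list, so G = 6.
D and F between them cover only {3, 7} — a naked pair. Remove those values from A, B, E.
So A = 2.

2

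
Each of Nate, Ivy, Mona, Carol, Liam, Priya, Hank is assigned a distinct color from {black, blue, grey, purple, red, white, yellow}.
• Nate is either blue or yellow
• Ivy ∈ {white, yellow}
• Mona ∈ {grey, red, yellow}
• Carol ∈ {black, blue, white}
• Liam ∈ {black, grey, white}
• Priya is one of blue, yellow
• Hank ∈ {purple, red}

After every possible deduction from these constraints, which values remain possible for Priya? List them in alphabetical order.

blue, yellow

The 7 variables together cover exactly {black, blue, grey, purple, red, white, yellow} — 7 values for 7 variables — and purple appears only in Hank's list, so Hank = purple.
Among the 6 still-open variables, red fits only Mona (and all 6 values in {black, blue, grey, red, white, yellow} must be used), so Mona = red.
The 5 still-open variables together cover exactly {black, blue, grey, white, yellow} — 5 values for 5 variables — and grey appears only in Liam's list, so Liam = grey.
The 4 still-open variables draw from only 4 values {black, blue, white, yellow}, so each is used; only Carol can be black, hence Carol = black.
The 3 still-open variables together cover exactly {blue, white, yellow} — 3 values for 3 variables — and white appears only in Ivy's list, so Ivy = white.
No further eliminations apply; Priya can still be any of blue, yellow.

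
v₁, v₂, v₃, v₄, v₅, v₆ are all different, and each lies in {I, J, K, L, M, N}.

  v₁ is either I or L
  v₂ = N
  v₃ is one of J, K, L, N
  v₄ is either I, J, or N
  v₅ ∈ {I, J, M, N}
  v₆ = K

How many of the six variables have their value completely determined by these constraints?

v₂'s domain is down to {N}, so v₂ = N. Strike N from v₃, v₄, v₅.
That leaves v₆ = K. Remove K from v₃.
The 4 still-open variables draw from only 4 values {I, J, L, M}, so each is used; only v₅ can be M, hence v₅ = M.
Determined: v₂=N, v₅=M, v₆=K. The other variables each still have more than one consistent value. That makes 3.

3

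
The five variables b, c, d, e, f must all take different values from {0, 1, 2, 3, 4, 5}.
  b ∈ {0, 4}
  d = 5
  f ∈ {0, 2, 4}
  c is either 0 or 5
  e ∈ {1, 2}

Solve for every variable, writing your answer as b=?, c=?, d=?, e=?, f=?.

d must be 5 (only option left). Eliminate 5 elsewhere: c.
That leaves c = 0. So b, f can't be 0.
b must be 4 (only option left). Eliminate 4 elsewhere: f.
f must be 2 (only option left). Remove 2 from e.
e's domain is down to {1}, so e = 1.

b=4, c=0, d=5, e=1, f=2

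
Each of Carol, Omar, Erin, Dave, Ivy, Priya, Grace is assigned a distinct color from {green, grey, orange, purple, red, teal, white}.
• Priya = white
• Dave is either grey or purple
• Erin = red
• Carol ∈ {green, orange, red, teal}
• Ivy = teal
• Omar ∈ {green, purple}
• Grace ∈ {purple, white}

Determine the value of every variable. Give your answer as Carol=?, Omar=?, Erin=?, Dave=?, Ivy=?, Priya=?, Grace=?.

Erin has just one choice, so Erin = red. So Carol can't be red.
Ivy must be teal (only option left). Eliminate teal elsewhere: Carol.
Priya must be white (only option left). Eliminate white elsewhere: Grace.
Grace must be purple (only option left). Strike purple from Omar, Dave.
Omar must be green (only option left). Eliminate green elsewhere: Carol.
Dave's domain is down to {grey}, so Dave = grey.
That leaves Carol = orange.

Carol=orange, Omar=green, Erin=red, Dave=grey, Ivy=teal, Priya=white, Grace=purple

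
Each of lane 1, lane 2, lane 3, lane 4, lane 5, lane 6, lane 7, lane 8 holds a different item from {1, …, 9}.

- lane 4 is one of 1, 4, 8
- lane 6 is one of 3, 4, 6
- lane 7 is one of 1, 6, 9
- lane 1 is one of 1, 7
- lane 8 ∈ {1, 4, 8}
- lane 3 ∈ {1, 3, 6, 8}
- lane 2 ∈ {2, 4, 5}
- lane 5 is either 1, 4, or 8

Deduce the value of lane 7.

The 3 variables lane 4, lane 5, lane 8 are confined to {1, 4, 8}, which locks those values in; drop them from lane 1, lane 2, lane 3, lane 6, lane 7.
lane 1's domain is down to {7}, so lane 1 = 7.
lane 3 and lane 6 share exactly the 2 values {3, 6}; by pigeonhole those values go to them, so strike 3, 6 from lane 7.
So lane 7 = 9.

9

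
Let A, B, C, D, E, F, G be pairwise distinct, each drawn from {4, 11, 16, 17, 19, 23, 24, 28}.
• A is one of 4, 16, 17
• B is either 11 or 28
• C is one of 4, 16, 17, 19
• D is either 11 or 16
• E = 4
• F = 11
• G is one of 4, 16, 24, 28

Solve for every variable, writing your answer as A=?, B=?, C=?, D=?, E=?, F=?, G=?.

A=17, B=28, C=19, D=16, E=4, F=11, G=24

E has just one choice, so E = 4. Remove 4 from A, C, G.
F has just one choice, so F = 11. So B, D can't be 11.
B must be 28 (only option left). Eliminate 28 elsewhere: G.
D's domain is down to {16}, so D = 16. Remove 16 from A, C, G.
That leaves G = 24.
That leaves A = 17. Strike 17 from C.
C's domain is down to {19}, so C = 19.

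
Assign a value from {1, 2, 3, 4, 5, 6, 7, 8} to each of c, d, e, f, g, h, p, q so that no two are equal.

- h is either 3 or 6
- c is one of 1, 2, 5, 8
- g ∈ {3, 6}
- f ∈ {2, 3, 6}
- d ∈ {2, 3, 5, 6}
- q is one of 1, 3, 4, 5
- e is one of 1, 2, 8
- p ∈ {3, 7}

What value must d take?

5

The 8 variables draw from only 8 values {1, 2, 3, 4, 5, 6, 7, 8}, so each is used; only q can be 4, hence q = 4.
The 7 still-open variables draw from only 7 values {1, 2, 3, 5, 6, 7, 8}, so each is used; only p can be 7, hence p = 7.
g and h share exactly the 2 values {3, 6}; by pigeonhole those values go to them, so strike 3, 6 from d, f.
f must be 2 (only option left). So c, d, e can't be 2.
So d = 5.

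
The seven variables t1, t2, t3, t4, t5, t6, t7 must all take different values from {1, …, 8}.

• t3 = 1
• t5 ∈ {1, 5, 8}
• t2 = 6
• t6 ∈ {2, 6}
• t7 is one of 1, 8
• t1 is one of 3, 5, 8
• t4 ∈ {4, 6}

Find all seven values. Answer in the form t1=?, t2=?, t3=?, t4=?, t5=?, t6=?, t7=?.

t1=3, t2=6, t3=1, t4=4, t5=5, t6=2, t7=8

t2 has just one choice, so t2 = 6. Eliminate 6 elsewhere: t4, t6.
t3 has just one choice, so t3 = 1. Eliminate 1 elsewhere: t5, t7.
t4 has just one choice, so t4 = 4.
t6 has just one choice, so t6 = 2.
That leaves t7 = 8. Strike 8 from t1, t5.
That leaves t5 = 5. Strike 5 from t1.
t1 must be 3 (only option left).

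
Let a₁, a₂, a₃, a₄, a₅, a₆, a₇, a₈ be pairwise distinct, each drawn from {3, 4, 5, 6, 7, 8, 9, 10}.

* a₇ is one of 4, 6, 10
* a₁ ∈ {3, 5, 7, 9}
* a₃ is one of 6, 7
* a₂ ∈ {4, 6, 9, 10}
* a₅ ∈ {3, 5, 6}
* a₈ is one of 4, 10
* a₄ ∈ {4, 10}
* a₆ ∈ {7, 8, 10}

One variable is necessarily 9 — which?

a₂

Among the 8 variables, 8 fits only a₆ (and all 8 values in {3, 4, 5, 6, 7, 8, 9, 10} must be used), so a₆ = 8.
a₄ and a₈ between them cover only {4, 10} — a naked pair. Remove those values from a₂, a₇.
a₇ must be 6 (only option left). Remove 6 from a₂, a₃, a₅.
So 9 goes to a₂.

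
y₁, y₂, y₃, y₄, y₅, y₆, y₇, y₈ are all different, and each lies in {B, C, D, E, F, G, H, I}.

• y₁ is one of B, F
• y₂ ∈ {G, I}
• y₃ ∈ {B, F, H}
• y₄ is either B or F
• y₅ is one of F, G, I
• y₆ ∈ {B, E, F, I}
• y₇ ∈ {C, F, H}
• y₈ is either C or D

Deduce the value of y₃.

H

The 8 variables together cover exactly {B, C, D, E, F, G, H, I} — 8 values for 8 variables — and D appears only in y₈'s list, so y₈ = D.
The 7 still-open variables together cover exactly {B, C, E, F, G, H, I} — 7 values for 7 variables — and C appears only in y₇'s list, so y₇ = C.
The 6 still-open variables draw from only 6 values {B, E, F, G, H, I}, so each is used; only y₆ can be E, hence y₆ = E.
The 5 still-open variables together cover exactly {B, F, G, H, I} — 5 values for 5 variables — and H appears only in y₃'s list, so y₃ = H.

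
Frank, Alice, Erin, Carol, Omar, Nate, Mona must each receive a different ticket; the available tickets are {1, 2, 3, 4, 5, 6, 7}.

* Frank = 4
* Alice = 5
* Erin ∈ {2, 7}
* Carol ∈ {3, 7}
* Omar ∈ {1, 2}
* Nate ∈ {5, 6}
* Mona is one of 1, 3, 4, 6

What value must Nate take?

6

Frank must be 4 (only option left). Remove 4 from Mona.
That leaves Alice = 5. Strike 5 from Nate.
So Nate = 6.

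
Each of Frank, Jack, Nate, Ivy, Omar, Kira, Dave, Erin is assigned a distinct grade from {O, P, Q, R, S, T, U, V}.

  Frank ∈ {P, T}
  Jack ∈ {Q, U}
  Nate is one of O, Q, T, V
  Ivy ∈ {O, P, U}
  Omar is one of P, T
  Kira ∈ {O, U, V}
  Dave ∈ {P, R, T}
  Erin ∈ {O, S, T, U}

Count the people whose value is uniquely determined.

2

The 8 variables together cover exactly {O, P, Q, R, S, T, U, V} — 8 values for 8 variables — and R appears only in Dave's list, so Dave = R.
The 7 still-open variables together cover exactly {O, P, Q, S, T, U, V} — 7 values for 7 variables — and S appears only in Erin's list, so Erin = S.
The 2 variables Frank and Omar are confined to {P, T}, which locks those values in; drop them from Nate, Ivy.
Determined: Dave=R, Erin=S. The other people each still have more than one consistent value. That makes 2.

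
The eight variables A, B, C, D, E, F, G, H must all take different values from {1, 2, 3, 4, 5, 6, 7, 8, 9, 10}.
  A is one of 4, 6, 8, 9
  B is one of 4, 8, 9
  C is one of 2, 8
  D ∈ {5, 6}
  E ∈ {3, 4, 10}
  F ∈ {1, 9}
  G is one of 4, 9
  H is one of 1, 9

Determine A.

6

F and H share exactly the 2 values {1, 9}; by pigeonhole those values go to them, so strike 1, 9 from A, B, G.
That leaves G = 4. Remove 4 from A, B, E.
B has just one choice, so B = 8. Strike 8 from A, C.
So A = 6.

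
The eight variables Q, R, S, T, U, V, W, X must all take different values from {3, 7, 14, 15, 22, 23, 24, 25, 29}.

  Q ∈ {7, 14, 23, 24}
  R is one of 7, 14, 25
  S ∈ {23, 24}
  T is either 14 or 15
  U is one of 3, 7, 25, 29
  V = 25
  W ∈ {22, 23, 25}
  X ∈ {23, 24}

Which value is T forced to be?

15

V's domain is down to {25}, so V = 25. Eliminate 25 elsewhere: R, U, W.
The 2 variables S and X are confined to {23, 24}, which locks those values in; drop them from Q, W.
W must be 22 (only option left).
Q and R between them cover only {7, 14} — a naked pair. Remove those values from T, U.
So T = 15.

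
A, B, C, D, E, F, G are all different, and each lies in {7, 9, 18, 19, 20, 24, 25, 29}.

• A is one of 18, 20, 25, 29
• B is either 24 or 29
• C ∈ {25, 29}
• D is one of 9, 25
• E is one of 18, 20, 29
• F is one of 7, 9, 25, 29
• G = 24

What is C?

G must be 24 (only option left). Eliminate 24 elsewhere: B.
B's domain is down to {29}, so B = 29. Eliminate 29 elsewhere: A, C, E, F.
So C = 25.

25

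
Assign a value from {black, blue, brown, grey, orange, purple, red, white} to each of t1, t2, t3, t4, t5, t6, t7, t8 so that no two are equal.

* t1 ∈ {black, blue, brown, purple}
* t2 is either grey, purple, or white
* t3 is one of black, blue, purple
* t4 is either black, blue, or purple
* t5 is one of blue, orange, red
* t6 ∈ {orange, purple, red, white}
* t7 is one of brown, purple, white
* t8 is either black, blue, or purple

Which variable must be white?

t7

Among the 8 variables, grey fits only t2 (and all 8 values in {black, blue, brown, grey, orange, purple, red, white} must be used), so t2 = grey.
t3, t4, t8 share exactly the 3 values {black, blue, purple}; by pigeonhole those values go to them, so strike black, blue, purple from t1, t5, t6, t7.
That leaves t1 = brown. Eliminate brown elsewhere: t7.
So white goes to t7.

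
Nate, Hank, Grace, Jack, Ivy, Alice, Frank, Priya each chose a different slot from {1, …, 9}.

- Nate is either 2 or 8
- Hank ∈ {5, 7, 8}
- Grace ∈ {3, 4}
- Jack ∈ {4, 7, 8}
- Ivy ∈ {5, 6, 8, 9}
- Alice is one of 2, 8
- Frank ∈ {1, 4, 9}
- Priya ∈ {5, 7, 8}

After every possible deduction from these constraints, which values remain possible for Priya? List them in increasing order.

5, 7

The 2 variables Nate and Alice are confined to {2, 8}, which locks those values in; drop them from Hank, Jack, Ivy, Priya.
Hank and Priya between them cover only {5, 7} — a naked pair. Remove those values from Jack, Ivy.
Jack's domain is down to {4}, so Jack = 4. Strike 4 from Grace, Frank.
Grace has just one choice, so Grace = 3.
No further eliminations apply; Priya can still be any of 5, 7.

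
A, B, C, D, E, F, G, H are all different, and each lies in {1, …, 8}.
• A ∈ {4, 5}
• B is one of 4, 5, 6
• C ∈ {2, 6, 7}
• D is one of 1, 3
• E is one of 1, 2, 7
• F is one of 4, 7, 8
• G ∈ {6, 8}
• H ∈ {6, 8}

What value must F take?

Among the 8 variables, 3 fits only D (and all 8 values in {1, 2, 3, 4, 5, 6, 7, 8} must be used), so D = 3.
The 7 still-open variables together cover exactly {1, 2, 4, 5, 6, 7, 8} — 7 values for 7 variables — and 1 appears only in E's list, so E = 1.
The 6 still-open variables draw from only 6 values {2, 4, 5, 6, 7, 8}, so each is used; only C can be 2, hence C = 2.
The 5 still-open variables draw from only 5 values {4, 5, 6, 7, 8}, so each is used; only F can be 7, hence F = 7.

7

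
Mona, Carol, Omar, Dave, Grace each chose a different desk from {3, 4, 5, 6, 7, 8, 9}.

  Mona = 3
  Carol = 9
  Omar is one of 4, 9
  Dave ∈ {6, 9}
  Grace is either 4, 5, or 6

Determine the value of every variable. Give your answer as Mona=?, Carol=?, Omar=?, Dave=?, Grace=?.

Mona's domain is down to {3}, so Mona = 3.
Carol has just one choice, so Carol = 9. Strike 9 from Omar, Dave.
Omar's domain is down to {4}, so Omar = 4. Strike 4 from Grace.
That leaves Dave = 6. Strike 6 from Grace.
Grace must be 5 (only option left).

Mona=3, Carol=9, Omar=4, Dave=6, Grace=5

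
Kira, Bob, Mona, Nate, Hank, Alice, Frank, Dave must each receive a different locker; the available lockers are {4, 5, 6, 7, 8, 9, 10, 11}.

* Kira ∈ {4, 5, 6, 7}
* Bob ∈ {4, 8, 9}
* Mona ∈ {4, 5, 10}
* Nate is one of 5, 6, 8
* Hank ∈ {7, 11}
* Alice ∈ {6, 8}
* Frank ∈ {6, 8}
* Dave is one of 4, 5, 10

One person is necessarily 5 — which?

Among the 8 variables, 9 fits only Bob (and all 8 values in {4, 5, 6, 7, 8, 9, 10, 11} must be used), so Bob = 9.
The 7 still-open variables together cover exactly {4, 5, 6, 7, 8, 10, 11} — 7 values for 7 variables — and 11 appears only in Hank's list, so Hank = 11.
The 6 still-open variables together cover exactly {4, 5, 6, 7, 8, 10} — 6 values for 6 variables — and 7 appears only in Kira's list, so Kira = 7.
The 2 variables Alice and Frank are confined to {6, 8}, which locks those values in; drop them from Nate.
So 5 goes to Nate.

Nate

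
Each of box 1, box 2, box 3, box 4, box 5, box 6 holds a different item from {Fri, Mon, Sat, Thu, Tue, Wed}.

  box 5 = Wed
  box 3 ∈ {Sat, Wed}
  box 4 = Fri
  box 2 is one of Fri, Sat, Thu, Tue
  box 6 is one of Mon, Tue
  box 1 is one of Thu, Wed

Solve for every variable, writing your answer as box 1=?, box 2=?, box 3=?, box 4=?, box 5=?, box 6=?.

box 4 has just one choice, so box 4 = Fri. Remove Fri from box 2.
box 5 must be Wed (only option left). Strike Wed from box 1, box 3.
box 1 has just one choice, so box 1 = Thu. Eliminate Thu elsewhere: box 2.
That leaves box 3 = Sat. So box 2 can't be Sat.
That leaves box 2 = Tue. Strike Tue from box 6.
box 6 has just one choice, so box 6 = Mon.

box 1=Thu, box 2=Tue, box 3=Sat, box 4=Fri, box 5=Wed, box 6=Mon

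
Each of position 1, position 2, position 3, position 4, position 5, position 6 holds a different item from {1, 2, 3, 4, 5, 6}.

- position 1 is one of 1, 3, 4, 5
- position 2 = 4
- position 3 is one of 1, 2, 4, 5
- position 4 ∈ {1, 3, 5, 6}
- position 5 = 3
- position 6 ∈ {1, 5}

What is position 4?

6

position 2 must be 4 (only option left). So position 1, position 3 can't be 4.
position 5 has just one choice, so position 5 = 3. So position 1, position 4 can't be 3.
Among the 4 still-open variables, 2 fits only position 3 (and all 4 values in {1, 2, 5, 6} must be used), so position 3 = 2.
The 3 still-open variables draw from only 3 values {1, 5, 6}, so each is used; only position 4 can be 6, hence position 4 = 6.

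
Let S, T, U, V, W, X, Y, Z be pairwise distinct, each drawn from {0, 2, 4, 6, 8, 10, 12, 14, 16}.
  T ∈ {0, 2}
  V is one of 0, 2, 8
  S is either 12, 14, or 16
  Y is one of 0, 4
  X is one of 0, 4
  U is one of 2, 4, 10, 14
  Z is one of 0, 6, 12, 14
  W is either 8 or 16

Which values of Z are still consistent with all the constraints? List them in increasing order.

6, 12, 14

X and Y between them cover only {0, 4} — a naked pair. Remove those values from T, U, V, Z.
That leaves T = 2. Eliminate 2 elsewhere: U, V.
That leaves V = 8. Eliminate 8 elsewhere: W.
That leaves W = 16. Remove 16 from S.
No further eliminations apply; Z can still be any of 6, 12, 14.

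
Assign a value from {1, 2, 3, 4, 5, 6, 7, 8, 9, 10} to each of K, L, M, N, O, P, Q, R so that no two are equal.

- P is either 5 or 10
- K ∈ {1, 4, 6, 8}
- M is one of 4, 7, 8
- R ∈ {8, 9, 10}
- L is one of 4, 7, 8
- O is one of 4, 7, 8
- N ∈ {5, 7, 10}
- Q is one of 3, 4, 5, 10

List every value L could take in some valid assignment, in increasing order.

The 3 variables L, M, O are confined to {4, 7, 8}, which locks those values in; drop them from K, N, Q, R.
The 2 variables N and P are confined to {5, 10}, which locks those values in; drop them from Q, R.
Q has just one choice, so Q = 3.
R must be 9 (only option left).
No further eliminations apply; L can still be any of 4, 7, 8.

4, 7, 8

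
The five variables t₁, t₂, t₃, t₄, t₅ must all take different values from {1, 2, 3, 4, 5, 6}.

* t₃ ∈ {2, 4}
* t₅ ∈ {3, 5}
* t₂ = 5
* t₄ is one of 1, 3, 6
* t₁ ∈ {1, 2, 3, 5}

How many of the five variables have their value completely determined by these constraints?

2

t₂ has just one choice, so t₂ = 5. Remove 5 from t₁, t₅.
t₅'s domain is down to {3}, so t₅ = 3. Remove 3 from t₁, t₄.
Determined: t₂=5, t₅=3. The other variables each still have more than one consistent value. That makes 2.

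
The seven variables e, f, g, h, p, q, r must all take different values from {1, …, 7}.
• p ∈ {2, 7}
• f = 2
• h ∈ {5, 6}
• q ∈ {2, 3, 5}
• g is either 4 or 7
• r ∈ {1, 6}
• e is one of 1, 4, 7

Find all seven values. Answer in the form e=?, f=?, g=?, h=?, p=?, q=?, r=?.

e=1, f=2, g=4, h=5, p=7, q=3, r=6

f has just one choice, so f = 2. Remove 2 from p, q.
p must be 7 (only option left). Eliminate 7 elsewhere: e, g.
g has just one choice, so g = 4. Eliminate 4 elsewhere: e.
e has just one choice, so e = 1. Strike 1 from r.
r has just one choice, so r = 6. Strike 6 from h.
That leaves h = 5. Strike 5 from q.
That leaves q = 3.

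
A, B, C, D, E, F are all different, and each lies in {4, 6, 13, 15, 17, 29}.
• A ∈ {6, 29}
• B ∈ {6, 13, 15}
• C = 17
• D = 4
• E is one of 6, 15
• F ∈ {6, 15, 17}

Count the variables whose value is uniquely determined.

C's domain is down to {17}, so C = 17. Strike 17 from F.
D has just one choice, so D = 4.
The 4 still-open variables draw from only 4 values {6, 13, 15, 29}, so each is used; only B can be 13, hence B = 13.
The 3 still-open variables together cover exactly {6, 15, 29} — 3 values for 3 variables — and 29 appears only in A's list, so A = 29.
Determined: A=29, B=13, C=17, D=4. The other variables each still have more than one consistent value. That makes 4.

4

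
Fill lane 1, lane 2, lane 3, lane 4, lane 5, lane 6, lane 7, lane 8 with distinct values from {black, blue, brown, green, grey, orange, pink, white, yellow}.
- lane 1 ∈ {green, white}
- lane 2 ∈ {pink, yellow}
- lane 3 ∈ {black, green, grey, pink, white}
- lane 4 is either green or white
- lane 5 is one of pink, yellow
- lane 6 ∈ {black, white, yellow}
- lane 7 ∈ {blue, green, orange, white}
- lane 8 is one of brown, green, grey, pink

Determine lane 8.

lane 1 and lane 4 share exactly the 2 values {green, white}; by pigeonhole those values go to them, so strike green, white from lane 3, lane 6, lane 7, lane 8.
lane 2 and lane 5 share exactly the 2 values {pink, yellow}; by pigeonhole those values go to them, so strike pink, yellow from lane 3, lane 6, lane 8.
That leaves lane 6 = black. Remove black from lane 3.
lane 3's domain is down to {grey}, so lane 3 = grey. Strike grey from lane 8.
So lane 8 = brown.

brown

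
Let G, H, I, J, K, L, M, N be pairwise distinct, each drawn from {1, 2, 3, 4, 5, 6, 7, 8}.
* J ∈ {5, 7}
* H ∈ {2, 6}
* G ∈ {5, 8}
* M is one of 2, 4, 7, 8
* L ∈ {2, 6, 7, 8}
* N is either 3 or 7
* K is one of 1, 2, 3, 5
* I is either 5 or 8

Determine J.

7

The 8 variables draw from only 8 values {1, 2, 3, 4, 5, 6, 7, 8}, so each is used; only K can be 1, hence K = 1.
Among the 7 still-open variables, 3 fits only N (and all 7 values in {2, 3, 4, 5, 6, 7, 8} must be used), so N = 3.
Among the 6 still-open variables, 4 fits only M (and all 6 values in {2, 4, 5, 6, 7, 8} must be used), so M = 4.
The 2 variables G and I are confined to {5, 8}, which locks those values in; drop them from J, L.
So J = 7.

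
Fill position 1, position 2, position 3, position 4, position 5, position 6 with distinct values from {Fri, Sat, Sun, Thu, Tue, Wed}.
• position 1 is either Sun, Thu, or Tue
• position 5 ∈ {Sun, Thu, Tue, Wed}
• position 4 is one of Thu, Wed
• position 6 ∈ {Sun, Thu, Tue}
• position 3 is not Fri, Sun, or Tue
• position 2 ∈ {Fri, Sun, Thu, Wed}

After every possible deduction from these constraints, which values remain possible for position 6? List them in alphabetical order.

Among the 6 variables, Fri fits only position 2 (and all 6 values in {Fri, Sat, Sun, Thu, Tue, Wed} must be used), so position 2 = Fri.
Among the 5 still-open variables, Sat fits only position 3 (and all 5 values in {Sat, Sun, Thu, Tue, Wed} must be used), so position 3 = Sat.
No further eliminations apply; position 6 can still be any of Sun, Thu, Tue.

Sun, Thu, Tue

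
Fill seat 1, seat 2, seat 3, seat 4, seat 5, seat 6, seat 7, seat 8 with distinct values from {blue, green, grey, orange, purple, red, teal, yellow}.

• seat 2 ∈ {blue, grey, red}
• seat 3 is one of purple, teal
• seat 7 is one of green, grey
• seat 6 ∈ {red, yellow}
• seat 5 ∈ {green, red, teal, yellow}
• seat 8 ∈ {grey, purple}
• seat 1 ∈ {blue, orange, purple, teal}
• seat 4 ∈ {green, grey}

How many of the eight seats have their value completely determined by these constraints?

The 8 variables together cover exactly {blue, green, grey, orange, purple, red, teal, yellow} — 8 values for 8 variables — and orange appears only in seat 1's list, so seat 1 = orange.
The 7 still-open variables draw from only 7 values {blue, green, grey, purple, red, teal, yellow}, so each is used; only seat 2 can be blue, hence seat 2 = blue.
The 2 variables seat 4 and seat 7 are confined to {green, grey}, which locks those values in; drop them from seat 5, seat 8.
seat 8 has just one choice, so seat 8 = purple. Eliminate purple elsewhere: seat 3.
That leaves seat 3 = teal. So seat 5 can't be teal.
Determined: seat 1=orange, seat 2=blue, seat 3=teal, seat 8=purple. The other seats each still have more than one consistent value. That makes 4.

4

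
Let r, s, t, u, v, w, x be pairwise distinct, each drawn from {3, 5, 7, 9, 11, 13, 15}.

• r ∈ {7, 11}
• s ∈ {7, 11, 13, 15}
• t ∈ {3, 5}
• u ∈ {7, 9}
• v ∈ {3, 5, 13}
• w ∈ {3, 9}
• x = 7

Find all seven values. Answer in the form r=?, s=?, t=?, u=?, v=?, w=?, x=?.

x must be 7 (only option left). Strike 7 from r, s, u.
That leaves r = 11. Remove 11 from s.
That leaves u = 9. So w can't be 9.
w's domain is down to {3}, so w = 3. Remove 3 from t, v.
That leaves t = 5. So v can't be 5.
v must be 13 (only option left). Remove 13 from s.
s's domain is down to {15}, so s = 15.

r=11, s=15, t=5, u=9, v=13, w=3, x=7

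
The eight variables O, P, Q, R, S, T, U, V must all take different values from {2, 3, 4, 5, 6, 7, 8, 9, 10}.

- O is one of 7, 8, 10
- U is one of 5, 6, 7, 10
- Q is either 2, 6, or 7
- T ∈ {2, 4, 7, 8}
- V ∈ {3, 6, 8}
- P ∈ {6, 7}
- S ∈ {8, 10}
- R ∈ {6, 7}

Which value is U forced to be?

The 8 variables draw from only 8 values {2, 3, 4, 5, 6, 7, 8, 10}, so each is used; only V can be 3, hence V = 3.
Among the 7 still-open variables, 4 fits only T (and all 7 values in {2, 4, 5, 6, 7, 8, 10} must be used), so T = 4.
The 6 still-open variables together cover exactly {2, 5, 6, 7, 8, 10} — 6 values for 6 variables — and 2 appears only in Q's list, so Q = 2.
The 5 still-open variables draw from only 5 values {5, 6, 7, 8, 10}, so each is used; only U can be 5, hence U = 5.

5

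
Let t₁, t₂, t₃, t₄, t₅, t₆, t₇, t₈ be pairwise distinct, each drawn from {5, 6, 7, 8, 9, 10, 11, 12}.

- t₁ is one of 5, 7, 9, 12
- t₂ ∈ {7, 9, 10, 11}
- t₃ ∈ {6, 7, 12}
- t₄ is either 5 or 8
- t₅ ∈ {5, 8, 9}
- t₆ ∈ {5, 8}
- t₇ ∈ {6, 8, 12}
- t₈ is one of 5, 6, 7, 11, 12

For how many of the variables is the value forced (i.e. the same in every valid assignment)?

3

Among the 8 variables, 10 fits only t₂ (and all 8 values in {5, 6, 7, 8, 9, 10, 11, 12} must be used), so t₂ = 10.
The 7 still-open variables together cover exactly {5, 6, 7, 8, 9, 11, 12} — 7 values for 7 variables — and 11 appears only in t₈'s list, so t₈ = 11.
t₄ and t₆ between them cover only {5, 8} — a naked pair. Remove those values from t₁, t₅, t₇.
t₅ has just one choice, so t₅ = 9. Remove 9 from t₁.
Determined: t₂=10, t₅=9, t₈=11. The other variables each still have more than one consistent value. That makes 3.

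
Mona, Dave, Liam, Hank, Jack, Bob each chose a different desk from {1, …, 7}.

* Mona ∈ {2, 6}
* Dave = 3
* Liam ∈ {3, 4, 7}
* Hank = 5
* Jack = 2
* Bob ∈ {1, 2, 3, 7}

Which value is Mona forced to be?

6

Dave must be 3 (only option left). So Liam, Bob can't be 3.
Hank has just one choice, so Hank = 5.
Jack must be 2 (only option left). Remove 2 from Mona, Bob.
So Mona = 6.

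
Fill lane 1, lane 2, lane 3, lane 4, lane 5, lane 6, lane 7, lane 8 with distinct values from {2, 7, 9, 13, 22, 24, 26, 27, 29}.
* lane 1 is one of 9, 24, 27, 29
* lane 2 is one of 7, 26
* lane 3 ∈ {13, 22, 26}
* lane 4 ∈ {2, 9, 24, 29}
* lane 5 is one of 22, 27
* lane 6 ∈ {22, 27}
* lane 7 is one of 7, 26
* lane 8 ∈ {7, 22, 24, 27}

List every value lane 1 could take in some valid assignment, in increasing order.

The 2 variables lane 2 and lane 7 are confined to {7, 26}, which locks those values in; drop them from lane 3, lane 8.
lane 5 and lane 6 between them cover only {22, 27} — a naked pair. Remove those values from lane 1, lane 3, lane 8.
lane 3's domain is down to {13}, so lane 3 = 13.
lane 8's domain is down to {24}, so lane 8 = 24. Eliminate 24 elsewhere: lane 1, lane 4.
No further eliminations apply; lane 1 can still be any of 9, 29.

9, 29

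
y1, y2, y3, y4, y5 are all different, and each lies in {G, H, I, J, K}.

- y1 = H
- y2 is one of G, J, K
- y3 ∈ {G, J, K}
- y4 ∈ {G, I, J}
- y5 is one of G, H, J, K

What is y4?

y1's domain is down to {H}, so y1 = H. Remove H from y5.
The 4 still-open variables together cover exactly {G, I, J, K} — 4 values for 4 variables — and I appears only in y4's list, so y4 = I.

I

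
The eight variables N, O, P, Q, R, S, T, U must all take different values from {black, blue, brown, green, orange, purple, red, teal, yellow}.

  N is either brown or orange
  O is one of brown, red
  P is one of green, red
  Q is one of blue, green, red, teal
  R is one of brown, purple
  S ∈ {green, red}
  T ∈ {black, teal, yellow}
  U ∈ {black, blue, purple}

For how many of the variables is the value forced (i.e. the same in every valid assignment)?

3

P and S share exactly the 2 values {green, red}; by pigeonhole those values go to them, so strike green, red from O, Q.
O's domain is down to {brown}, so O = brown. Remove brown from N, R.
R's domain is down to {purple}, so R = purple. Remove purple from U.
N must be orange (only option left).
Determined: N=orange, O=brown, R=purple. The other variables each still have more than one consistent value. That makes 3.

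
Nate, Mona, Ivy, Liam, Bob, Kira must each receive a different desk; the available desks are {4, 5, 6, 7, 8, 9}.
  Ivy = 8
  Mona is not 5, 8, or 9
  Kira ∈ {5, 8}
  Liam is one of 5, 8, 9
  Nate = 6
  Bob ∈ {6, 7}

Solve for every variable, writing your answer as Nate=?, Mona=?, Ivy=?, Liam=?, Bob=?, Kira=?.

Nate=6, Mona=4, Ivy=8, Liam=9, Bob=7, Kira=5

Nate has just one choice, so Nate = 6. So Mona, Bob can't be 6.
Ivy's domain is down to {8}, so Ivy = 8. So Liam, Kira can't be 8.
That leaves Bob = 7. Eliminate 7 elsewhere: Mona.
Kira's domain is down to {5}, so Kira = 5. Eliminate 5 elsewhere: Liam.
Mona's domain is down to {4}, so Mona = 4.
Liam's domain is down to {9}, so Liam = 9.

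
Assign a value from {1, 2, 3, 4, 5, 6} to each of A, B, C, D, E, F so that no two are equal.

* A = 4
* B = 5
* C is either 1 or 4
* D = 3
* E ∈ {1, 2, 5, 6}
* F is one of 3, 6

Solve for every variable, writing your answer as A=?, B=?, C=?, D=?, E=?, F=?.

A's domain is down to {4}, so A = 4. Remove 4 from C.
That leaves B = 5. Remove 5 from E.
C has just one choice, so C = 1. Strike 1 from E.
That leaves D = 3. Strike 3 from F.
F has just one choice, so F = 6. Strike 6 from E.
E's domain is down to {2}, so E = 2.

A=4, B=5, C=1, D=3, E=2, F=6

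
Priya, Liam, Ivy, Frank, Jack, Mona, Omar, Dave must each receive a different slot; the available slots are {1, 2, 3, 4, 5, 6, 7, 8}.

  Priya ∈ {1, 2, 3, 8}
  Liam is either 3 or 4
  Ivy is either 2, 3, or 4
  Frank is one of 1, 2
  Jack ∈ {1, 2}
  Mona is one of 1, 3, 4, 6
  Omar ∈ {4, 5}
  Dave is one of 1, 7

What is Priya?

8

Among the 8 variables, 5 fits only Omar (and all 8 values in {1, 2, 3, 4, 5, 6, 7, 8} must be used), so Omar = 5.
The 7 still-open variables draw from only 7 values {1, 2, 3, 4, 6, 7, 8}, so each is used; only Mona can be 6, hence Mona = 6.
Among the 6 still-open variables, 7 fits only Dave (and all 6 values in {1, 2, 3, 4, 7, 8} must be used), so Dave = 7.
The 5 still-open variables together cover exactly {1, 2, 3, 4, 8} — 5 values for 5 variables — and 8 appears only in Priya's list, so Priya = 8.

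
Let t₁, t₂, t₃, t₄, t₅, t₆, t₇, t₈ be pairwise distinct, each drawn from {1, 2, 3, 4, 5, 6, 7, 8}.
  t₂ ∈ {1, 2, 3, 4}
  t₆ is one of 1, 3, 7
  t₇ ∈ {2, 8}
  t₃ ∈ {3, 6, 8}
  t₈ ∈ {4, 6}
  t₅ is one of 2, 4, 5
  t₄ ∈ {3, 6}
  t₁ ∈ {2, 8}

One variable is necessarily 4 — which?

t₈

Among the 8 variables, 5 fits only t₅ (and all 8 values in {1, 2, 3, 4, 5, 6, 7, 8} must be used), so t₅ = 5.
The 7 still-open variables together cover exactly {1, 2, 3, 4, 6, 7, 8} — 7 values for 7 variables — and 7 appears only in t₆'s list, so t₆ = 7.
The 6 still-open variables draw from only 6 values {1, 2, 3, 4, 6, 8}, so each is used; only t₂ can be 1, hence t₂ = 1.
The 5 still-open variables draw from only 5 values {2, 3, 4, 6, 8}, so each is used; only t₈ can be 4, hence t₈ = 4.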